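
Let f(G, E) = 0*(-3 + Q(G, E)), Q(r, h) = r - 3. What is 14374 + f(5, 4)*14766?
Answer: 14374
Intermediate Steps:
Q(r, h) = -3 + r
f(G, E) = 0 (f(G, E) = 0*(-3 + (-3 + G)) = 0*(-6 + G) = 0)
14374 + f(5, 4)*14766 = 14374 + 0*14766 = 14374 + 0 = 14374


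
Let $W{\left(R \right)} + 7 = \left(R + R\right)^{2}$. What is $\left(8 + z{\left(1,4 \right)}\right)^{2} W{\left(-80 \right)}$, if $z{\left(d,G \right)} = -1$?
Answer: $1254057$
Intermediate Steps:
$W{\left(R \right)} = -7 + 4 R^{2}$ ($W{\left(R \right)} = -7 + \left(R + R\right)^{2} = -7 + \left(2 R\right)^{2} = -7 + 4 R^{2}$)
$\left(8 + z{\left(1,4 \right)}\right)^{2} W{\left(-80 \right)} = \left(8 - 1\right)^{2} \left(-7 + 4 \left(-80\right)^{2}\right) = 7^{2} \left(-7 + 4 \cdot 6400\right) = 49 \left(-7 + 25600\right) = 49 \cdot 25593 = 1254057$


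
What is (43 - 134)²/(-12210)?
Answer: -8281/12210 ≈ -0.67822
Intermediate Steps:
(43 - 134)²/(-12210) = (-91)²*(-1/12210) = 8281*(-1/12210) = -8281/12210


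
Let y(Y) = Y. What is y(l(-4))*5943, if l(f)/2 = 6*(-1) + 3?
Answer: -35658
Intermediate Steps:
l(f) = -6 (l(f) = 2*(6*(-1) + 3) = 2*(-6 + 3) = 2*(-3) = -6)
y(l(-4))*5943 = -6*5943 = -35658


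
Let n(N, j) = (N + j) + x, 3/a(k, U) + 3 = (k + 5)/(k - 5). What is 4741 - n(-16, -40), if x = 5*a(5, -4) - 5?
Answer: 4802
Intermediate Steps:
a(k, U) = 3/(-3 + (5 + k)/(-5 + k)) (a(k, U) = 3/(-3 + (k + 5)/(k - 5)) = 3/(-3 + (5 + k)/(-5 + k)))
x = -5 (x = 5*(3*(5 - 1*5)/(2*(-10 + 5))) - 5 = 5*((3/2)*(5 - 5)/(-5)) - 5 = 5*((3/2)*(-⅕)*0) - 5 = 5*0 - 5 = 0 - 5 = -5)
n(N, j) = -5 + N + j (n(N, j) = (N + j) - 5 = -5 + N + j)
4741 - n(-16, -40) = 4741 - (-5 - 16 - 40) = 4741 - 1*(-61) = 4741 + 61 = 4802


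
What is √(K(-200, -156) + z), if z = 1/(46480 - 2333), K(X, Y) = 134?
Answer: √261160363753/44147 ≈ 11.576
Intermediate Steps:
z = 1/44147 ≈ 2.2652e-5
√(K(-200, -156) + z) = √(134 + 1/44147) = √(5915699/44147) = √261160363753/44147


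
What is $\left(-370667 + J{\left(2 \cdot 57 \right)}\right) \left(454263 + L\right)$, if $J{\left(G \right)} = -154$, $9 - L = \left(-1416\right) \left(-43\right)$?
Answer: $-145875048264$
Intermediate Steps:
$L = -60879$ ($L = 9 - \left(-1416\right) \left(-43\right) = 9 - 60888 = -60879$)
$\left(-370667 + J{\left(2 \cdot 57 \right)}\right) \left(454263 + L\right) = \left(-370667 - 154\right) \left(454263 - 60879\right) = \left(-370821\right) 393384 = -145875048264$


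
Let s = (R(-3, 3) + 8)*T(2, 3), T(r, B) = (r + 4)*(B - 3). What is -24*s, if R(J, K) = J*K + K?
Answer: 0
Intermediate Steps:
R(J, K) = K + J*K
T(r, B) = (-3 + B)*(4 + r) (T(r, B) = (4 + r)*(-3 + B) = (-3 + B)*(4 + r))
s = 0 (s = (3*(1 - 3) + 8)*(-12 - 3*2 + 4*3 + 3*2) = (3*(-2) + 8)*(-12 - 6 + 12 + 6) = (-6 + 8)*0 = 2*0 = 0)
-24*s = -24*0 = 0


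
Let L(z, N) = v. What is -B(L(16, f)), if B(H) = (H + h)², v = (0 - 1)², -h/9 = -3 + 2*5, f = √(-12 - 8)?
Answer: -3844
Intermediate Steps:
f = 2*I*√5 (f = √(-20) = 2*I*√5 ≈ 4.4721*I)
h = -63 (h = -9*(-3 + 2*5) = -9*(-3 + 10) = -9*7 = -63)
v = 1 (v = (-1)² = 1)
L(z, N) = 1
B(H) = (-63 + H)² (B(H) = (H - 63)² = (-63 + H)²)
-B(L(16, f)) = -(-63 + 1)² = -1*(-62)² = -1*3844 = -3844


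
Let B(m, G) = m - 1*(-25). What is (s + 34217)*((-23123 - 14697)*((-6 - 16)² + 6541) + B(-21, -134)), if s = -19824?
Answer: -3824011343928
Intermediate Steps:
B(m, G) = 25 + m (B(m, G) = m + 25 = 25 + m)
(s + 34217)*((-23123 - 14697)*((-6 - 16)² + 6541) + B(-21, -134)) = (-19824 + 34217)*((-23123 - 14697)*((-6 - 16)² + 6541) + (25 - 21)) = 14393*(-37820*((-22)² + 6541) + 4) = 14393*(-37820*(484 + 6541) + 4) = 14393*(-37820*7025 + 4) = 14393*(-265685500 + 4) = 14393*(-265685496) = -3824011343928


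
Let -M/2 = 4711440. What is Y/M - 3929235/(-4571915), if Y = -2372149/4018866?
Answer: 29759471721875324827/34627036876285832640 ≈ 0.85943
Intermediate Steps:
M = -9422880 (M = -2*4711440 = -9422880)
Y = -2372149/4018866 (Y = -2372149*1/4018866 = -2372149/4018866 ≈ -0.59025)
Y/M - 3929235/(-4571915) = -2372149/4018866/(-9422880) - 3929235/(-4571915) = -2372149/4018866*(-1/9422880) - 3929235*(-1/4571915) = 2372149/37869292054080 + 785847/914383 = 29759471721875324827/34627036876285832640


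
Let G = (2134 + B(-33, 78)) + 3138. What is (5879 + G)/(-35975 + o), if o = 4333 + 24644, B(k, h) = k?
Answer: -5559/3499 ≈ -1.5887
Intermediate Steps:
o = 28977
G = 5239 (G = (2134 - 33) + 3138 = 2101 + 3138 = 5239)
(5879 + G)/(-35975 + o) = (5879 + 5239)/(-35975 + 28977) = 11118/(-6998) = 11118*(-1/6998) = -5559/3499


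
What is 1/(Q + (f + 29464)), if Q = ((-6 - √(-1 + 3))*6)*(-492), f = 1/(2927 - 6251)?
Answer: 521246488452/24397755910893121 - 32616577152*√2/24397755910893121 ≈ 1.9474e-5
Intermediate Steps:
f = -1/3324 (f = 1/(-3324) = -1/3324 ≈ -0.00030084)
Q = 17712 + 2952*√2 (Q = ((-6 - √2)*6)*(-492) = (-36 - 6*√2)*(-492) = 17712 + 2952*√2 ≈ 21887.)
1/(Q + (f + 29464)) = 1/((17712 + 2952*√2) + (-1/3324 + 29464)) = 1/((17712 + 2952*√2) + 97938335/3324) = 1/(156813023/3324 + 2952*√2)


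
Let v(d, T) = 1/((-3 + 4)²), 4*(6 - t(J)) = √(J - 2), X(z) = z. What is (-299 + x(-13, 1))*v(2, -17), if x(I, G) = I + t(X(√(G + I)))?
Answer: -306 - √(-2 + 2*I*√3)/4 ≈ -306.25 - 0.43301*I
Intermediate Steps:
t(J) = 6 - √(-2 + J)/4 (t(J) = 6 - √(J - 2)/4 = 6 - √(-2 + J)/4)
v(d, T) = 1 (v(d, T) = 1/(1²) = 1/1 = 1)
x(I, G) = 6 + I - √(-2 + √(G + I))/4 (x(I, G) = I + (6 - √(-2 + √(G + I))/4) = 6 + I - √(-2 + √(G + I))/4)
(-299 + x(-13, 1))*v(2, -17) = (-299 + (6 - 13 - √(-2 + √(1 - 13))/4))*1 = (-299 + (6 - 13 - √(-2 + √(-12))/4))*1 = (-299 + (6 - 13 - √(-2 + 2*I*√3)/4))*1 = (-299 + (-7 - √(-2 + 2*I*√3)/4))*1 = (-306 - √(-2 + 2*I*√3)/4)*1 = -306 - √(-2 + 2*I*√3)/4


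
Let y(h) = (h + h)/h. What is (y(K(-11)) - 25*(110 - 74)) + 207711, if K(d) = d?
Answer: 206813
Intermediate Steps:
y(h) = 2 (y(h) = (2*h)/h = 2)
(y(K(-11)) - 25*(110 - 74)) + 207711 = (2 - 25*(110 - 74)) + 207711 = (2 - 25*36) + 207711 = (2 - 900) + 207711 = -898 + 207711 = 206813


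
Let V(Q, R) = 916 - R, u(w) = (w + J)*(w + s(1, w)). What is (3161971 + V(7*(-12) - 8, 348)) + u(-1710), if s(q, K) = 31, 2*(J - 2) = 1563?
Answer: 9436265/2 ≈ 4.7181e+6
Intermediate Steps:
J = 1567/2 (J = 2 + (½)*1563 = 2 + 1563/2 = 1567/2 ≈ 783.50)
u(w) = (31 + w)*(1567/2 + w) (u(w) = (w + 1567/2)*(w + 31) = (1567/2 + w)*(31 + w) = (31 + w)*(1567/2 + w))
(3161971 + V(7*(-12) - 8, 348)) + u(-1710) = (3161971 + (916 - 1*348)) + (48577/2 + (-1710)² + (1629/2)*(-1710)) = (3161971 + (916 - 348)) + (48577/2 + 2924100 - 1392795) = (3161971 + 568) + 3111187/2 = 3162539 + 3111187/2 = 9436265/2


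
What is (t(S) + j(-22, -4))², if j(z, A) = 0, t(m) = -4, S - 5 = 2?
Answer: 16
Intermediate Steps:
S = 7 (S = 5 + 2 = 7)
(t(S) + j(-22, -4))² = (-4 + 0)² = (-4)² = 16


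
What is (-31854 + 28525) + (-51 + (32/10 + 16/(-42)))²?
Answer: -11108744/11025 ≈ -1007.6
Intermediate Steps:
(-31854 + 28525) + (-51 + (32/10 + 16/(-42)))² = -3329 + (-51 + (32*(⅒) + 16*(-1/42)))² = -3329 + (-51 + (16/5 - 8/21))² = -3329 + (-51 + 296/105)² = -3329 + (-5059/105)² = -3329 + 25593481/11025 = -11108744/11025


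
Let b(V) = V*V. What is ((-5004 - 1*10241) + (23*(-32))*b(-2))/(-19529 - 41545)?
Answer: 2021/6786 ≈ 0.29782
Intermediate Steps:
b(V) = V²
((-5004 - 1*10241) + (23*(-32))*b(-2))/(-19529 - 41545) = ((-5004 - 1*10241) + (23*(-32))*(-2)²)/(-19529 - 41545) = ((-5004 - 10241) - 736*4)/(-61074) = (-15245 - 2944)*(-1/61074) = -18189*(-1/61074) = 2021/6786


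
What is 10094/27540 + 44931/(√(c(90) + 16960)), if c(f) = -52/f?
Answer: 5047/13770 + 134793*√2270/18614 ≈ 345.38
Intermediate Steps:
10094/27540 + 44931/(√(c(90) + 16960)) = 10094/27540 + 44931/(√(-52/90 + 16960)) = 10094*(1/27540) + 44931/(√(-52*1/90 + 16960)) = 5047/13770 + 44931/(√(-26/45 + 16960)) = 5047/13770 + 44931/(√(763174/45)) = 5047/13770 + 44931/((41*√2270/15)) = 5047/13770 + 44931*(3*√2270/18614) = 5047/13770 + 134793*√2270/18614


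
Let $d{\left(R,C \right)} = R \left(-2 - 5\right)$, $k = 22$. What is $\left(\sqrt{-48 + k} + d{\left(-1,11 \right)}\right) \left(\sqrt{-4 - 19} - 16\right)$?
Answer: $- \left(7 + i \sqrt{26}\right) \left(16 - i \sqrt{23}\right) \approx -136.45 - 48.013 i$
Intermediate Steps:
$d{\left(R,C \right)} = - 7 R$ ($d{\left(R,C \right)} = R \left(-7\right) = - 7 R$)
$\left(\sqrt{-48 + k} + d{\left(-1,11 \right)}\right) \left(\sqrt{-4 - 19} - 16\right) = \left(\sqrt{-48 + 22} - -7\right) \left(\sqrt{-4 - 19} - 16\right) = \left(\sqrt{-26} + 7\right) \left(\sqrt{-23} - 16\right) = \left(i \sqrt{26} + 7\right) \left(i \sqrt{23} - 16\right) = \left(7 + i \sqrt{26}\right) \left(-16 + i \sqrt{23}\right) = \left(-16 + i \sqrt{23}\right) \left(7 + i \sqrt{26}\right)$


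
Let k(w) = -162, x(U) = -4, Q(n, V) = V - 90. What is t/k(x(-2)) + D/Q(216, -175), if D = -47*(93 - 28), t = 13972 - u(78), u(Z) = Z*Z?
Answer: -159541/4293 ≈ -37.163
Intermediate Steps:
Q(n, V) = -90 + V
u(Z) = Z²
t = 7888 (t = 13972 - 1*78² = 13972 - 1*6084 = 13972 - 6084 = 7888)
D = -3055 (D = -47*65 = -3055)
t/k(x(-2)) + D/Q(216, -175) = 7888/(-162) - 3055/(-90 - 175) = 7888*(-1/162) - 3055/(-265) = -3944/81 - 3055*(-1/265) = -3944/81 + 611/53 = -159541/4293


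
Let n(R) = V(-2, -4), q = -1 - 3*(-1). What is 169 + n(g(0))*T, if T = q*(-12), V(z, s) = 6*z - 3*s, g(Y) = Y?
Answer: 169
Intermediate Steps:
q = 2 (q = -1 + 3 = 2)
V(z, s) = -3*s + 6*z
n(R) = 0 (n(R) = -3*(-4) + 6*(-2) = 12 - 12 = 0)
T = -24 (T = 2*(-12) = -24)
169 + n(g(0))*T = 169 + 0*(-24) = 169 + 0 = 169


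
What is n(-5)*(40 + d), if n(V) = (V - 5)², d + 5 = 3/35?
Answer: 24560/7 ≈ 3508.6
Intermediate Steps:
d = -172/35 (d = -5 + 3/35 = -172/35 ≈ -4.9143)
n(V) = (-5 + V)²
n(-5)*(40 + d) = (-5 - 5)²*(40 - 172/35) = (-10)²*(1228/35) = 100*(1228/35) = 24560/7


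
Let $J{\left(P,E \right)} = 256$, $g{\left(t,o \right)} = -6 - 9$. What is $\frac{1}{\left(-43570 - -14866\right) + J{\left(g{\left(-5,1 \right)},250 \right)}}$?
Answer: $- \frac{1}{28448} \approx -3.5152 \cdot 10^{-5}$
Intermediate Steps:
$g{\left(t,o \right)} = -15$ ($g{\left(t,o \right)} = -6 - 9 = -15$)
$\frac{1}{\left(-43570 - -14866\right) + J{\left(g{\left(-5,1 \right)},250 \right)}} = \frac{1}{\left(-43570 - -14866\right) + 256} = \frac{1}{\left(-43570 + 14866\right) + 256} = \frac{1}{-28704 + 256} = \frac{1}{-28448} = - \frac{1}{28448}$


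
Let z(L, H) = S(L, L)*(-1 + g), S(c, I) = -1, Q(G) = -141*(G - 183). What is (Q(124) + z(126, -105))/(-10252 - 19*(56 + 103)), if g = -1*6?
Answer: -8326/13273 ≈ -0.62729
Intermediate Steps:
Q(G) = 25803 - 141*G (Q(G) = -141*(-183 + G) = 25803 - 141*G)
g = -6
z(L, H) = 7 (z(L, H) = -(-1 - 6) = -1*(-7) = 7)
(Q(124) + z(126, -105))/(-10252 - 19*(56 + 103)) = ((25803 - 141*124) + 7)/(-10252 - 19*(56 + 103)) = ((25803 - 17484) + 7)/(-10252 - 19*159) = (8319 + 7)/(-10252 - 3021) = 8326/(-13273) = 8326*(-1/13273) = -8326/13273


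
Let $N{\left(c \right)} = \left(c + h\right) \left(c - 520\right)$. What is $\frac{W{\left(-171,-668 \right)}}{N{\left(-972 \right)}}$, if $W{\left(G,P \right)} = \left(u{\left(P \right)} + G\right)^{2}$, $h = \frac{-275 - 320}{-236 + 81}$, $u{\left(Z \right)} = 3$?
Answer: $\frac{218736}{11194849} \approx 0.019539$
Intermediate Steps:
$h = \frac{119}{31}$ ($h = - \frac{595}{-155} = \left(-595\right) \left(- \frac{1}{155}\right) = \frac{119}{31} \approx 3.8387$)
$W{\left(G,P \right)} = \left(3 + G\right)^{2}$
$N{\left(c \right)} = \left(-520 + c\right) \left(\frac{119}{31} + c\right)$ ($N{\left(c \right)} = \left(c + \frac{119}{31}\right) \left(c - 520\right) = \left(\frac{119}{31} + c\right) \left(-520 + c\right) = \left(-520 + c\right) \left(\frac{119}{31} + c\right)$)
$\frac{W{\left(-171,-668 \right)}}{N{\left(-972 \right)}} = \frac{\left(3 - 171\right)^{2}}{- \frac{61880}{31} + \left(-972\right)^{2} - - \frac{15552972}{31}} = \frac{\left(-168\right)^{2}}{- \frac{61880}{31} + 944784 + \frac{15552972}{31}} = \frac{28224}{\frac{44779396}{31}} = 28224 \cdot \frac{31}{44779396} = \frac{218736}{11194849}$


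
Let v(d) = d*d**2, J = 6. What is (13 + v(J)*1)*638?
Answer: 146102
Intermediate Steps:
v(d) = d**3
(13 + v(J)*1)*638 = (13 + 6**3*1)*638 = (13 + 216*1)*638 = (13 + 216)*638 = 229*638 = 146102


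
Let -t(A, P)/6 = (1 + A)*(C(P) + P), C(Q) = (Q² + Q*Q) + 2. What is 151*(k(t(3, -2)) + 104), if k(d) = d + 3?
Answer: -12835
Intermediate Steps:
C(Q) = 2 + 2*Q² (C(Q) = (Q² + Q²) + 2 = 2*Q² + 2 = 2 + 2*Q²)
t(A, P) = -6*(1 + A)*(2 + P + 2*P²) (t(A, P) = -6*(1 + A)*((2 + 2*P²) + P) = -6*(1 + A)*(2 + P + 2*P²))
k(d) = 3 + d
151*(k(t(3, -2)) + 104) = 151*((3 + (-12 - 12*(-2)² - 6*(-2) - 12*3*(1 + (-2)²) - 6*3*(-2))) + 104) = 151*((3 + (-12 - 12*4 + 12 - 12*3*(1 + 4) + 36)) + 104) = 151*((3 + (-12 - 48 + 12 - 12*3*5 + 36)) + 104) = 151*((3 + (-12 - 48 + 12 - 180 + 36)) + 104) = 151*((3 - 192) + 104) = 151*(-189 + 104) = 151*(-85) = -12835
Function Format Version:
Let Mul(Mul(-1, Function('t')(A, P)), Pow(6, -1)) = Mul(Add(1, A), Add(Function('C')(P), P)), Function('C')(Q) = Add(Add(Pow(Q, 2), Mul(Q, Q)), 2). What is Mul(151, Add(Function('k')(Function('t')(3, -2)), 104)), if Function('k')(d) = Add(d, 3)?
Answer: -12835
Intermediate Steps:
Function('C')(Q) = Add(2, Mul(2, Pow(Q, 2))) (Function('C')(Q) = Add(Add(Pow(Q, 2), Pow(Q, 2)), 2) = Add(Mul(2, Pow(Q, 2)), 2) = Add(2, Mul(2, Pow(Q, 2))))
Function('t')(A, P) = Mul(-6, Add(1, A), Add(2, P, Mul(2, Pow(P, 2)))) (Function('t')(A, P) = Mul(-6, Mul(Add(1, A), Add(Add(2, Mul(2, Pow(P, 2))), P))) = Mul(-6, Mul(Add(1, A), Add(2, P, Mul(2, Pow(P, 2))))) = Mul(-6, Add(1, A), Add(2, P, Mul(2, Pow(P, 2)))))
Function('k')(d) = Add(3, d)
Mul(151, Add(Function('k')(Function('t')(3, -2)), 104)) = Mul(151, Add(Add(3, Add(-12, Mul(-12, Pow(-2, 2)), Mul(-6, -2), Mul(-12, 3, Add(1, Pow(-2, 2))), Mul(-6, 3, -2))), 104)) = Mul(151, Add(Add(3, Add(-12, Mul(-12, 4), 12, Mul(-12, 3, Add(1, 4)), 36)), 104)) = Mul(151, Add(Add(3, Add(-12, -48, 12, Mul(-12, 3, 5), 36)), 104)) = Mul(151, Add(Add(3, Add(-12, -48, 12, -180, 36)), 104)) = Mul(151, Add(Add(3, -192), 104)) = Mul(151, Add(-189, 104)) = Mul(151, -85) = -12835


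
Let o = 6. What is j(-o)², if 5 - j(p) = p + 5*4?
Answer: 81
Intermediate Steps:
j(p) = -15 - p (j(p) = 5 - (p + 5*4) = 5 - (p + 20) = 5 - (20 + p) = 5 + (-20 - p) = -15 - p)
j(-o)² = (-15 - (-1)*6)² = (-15 - 1*(-6))² = (-15 + 6)² = (-9)² = 81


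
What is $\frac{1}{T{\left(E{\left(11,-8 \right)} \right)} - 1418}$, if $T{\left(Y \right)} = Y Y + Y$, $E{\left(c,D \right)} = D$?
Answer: $- \frac{1}{1362} \approx -0.00073421$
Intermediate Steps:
$T{\left(Y \right)} = Y + Y^{2}$ ($T{\left(Y \right)} = Y^{2} + Y = Y + Y^{2}$)
$\frac{1}{T{\left(E{\left(11,-8 \right)} \right)} - 1418} = \frac{1}{- 8 \left(1 - 8\right) - 1418} = \frac{1}{\left(-8\right) \left(-7\right) - 1418} = \frac{1}{56 - 1418} = \frac{1}{-1362} = - \frac{1}{1362}$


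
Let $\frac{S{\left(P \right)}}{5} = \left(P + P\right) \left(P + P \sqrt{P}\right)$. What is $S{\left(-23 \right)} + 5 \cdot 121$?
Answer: $5895 + 5290 i \sqrt{23} \approx 5895.0 + 25370.0 i$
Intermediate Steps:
$S{\left(P \right)} = 10 P \left(P + P^{\frac{3}{2}}\right)$ ($S{\left(P \right)} = 5 \left(P + P\right) \left(P + P \sqrt{P}\right) = 5 \cdot 2 P \left(P + P^{\frac{3}{2}}\right) = 10 P \left(P + P^{\frac{3}{2}}\right)$)
$S{\left(-23 \right)} + 5 \cdot 121 = \left(10 \left(-23\right)^{2} + 10 \left(-23\right)^{\frac{5}{2}}\right) + 5 \cdot 121 = \left(10 \cdot 529 + 10 \cdot 529 i \sqrt{23}\right) + 605 = \left(5290 + 5290 i \sqrt{23}\right) + 605 = 5895 + 5290 i \sqrt{23}$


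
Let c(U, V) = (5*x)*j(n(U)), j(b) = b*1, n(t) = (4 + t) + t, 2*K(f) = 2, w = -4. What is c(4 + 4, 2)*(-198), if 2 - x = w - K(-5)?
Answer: -138600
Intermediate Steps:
K(f) = 1 (K(f) = (1/2)*2 = 1)
x = 7 (x = 2 - (-4 - 1*1) = 2 - (-4 - 1) = 2 - 1*(-5) = 2 + 5 = 7)
n(t) = 4 + 2*t
j(b) = b
c(U, V) = 140 + 70*U (c(U, V) = (5*7)*(4 + 2*U) = 35*(4 + 2*U) = 140 + 70*U)
c(4 + 4, 2)*(-198) = (140 + 70*(4 + 4))*(-198) = (140 + 70*8)*(-198) = (140 + 560)*(-198) = 700*(-198) = -138600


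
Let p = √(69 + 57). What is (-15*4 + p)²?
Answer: 3726 - 360*√14 ≈ 2379.0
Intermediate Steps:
p = 3*√14 (p = √126 = 3*√14 ≈ 11.225)
(-15*4 + p)² = (-15*4 + 3*√14)² = (-60 + 3*√14)²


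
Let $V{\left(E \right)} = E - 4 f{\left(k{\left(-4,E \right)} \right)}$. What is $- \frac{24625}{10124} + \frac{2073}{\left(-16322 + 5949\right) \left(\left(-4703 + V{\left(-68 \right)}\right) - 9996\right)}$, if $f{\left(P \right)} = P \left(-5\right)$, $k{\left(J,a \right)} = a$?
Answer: $- \frac{4119381273823}{1693597096004} \approx -2.4323$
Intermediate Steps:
$f{\left(P \right)} = - 5 P$
$V{\left(E \right)} = 21 E$ ($V{\left(E \right)} = E - 4 \left(- 5 E\right) = E + 20 E = 21 E$)
$- \frac{24625}{10124} + \frac{2073}{\left(-16322 + 5949\right) \left(\left(-4703 + V{\left(-68 \right)}\right) - 9996\right)} = - \frac{24625}{10124} + \frac{2073}{\left(-16322 + 5949\right) \left(\left(-4703 + 21 \left(-68\right)\right) - 9996\right)} = \left(-24625\right) \frac{1}{10124} + \frac{2073}{\left(-10373\right) \left(\left(-4703 - 1428\right) - 9996\right)} = - \frac{24625}{10124} + \frac{2073}{\left(-10373\right) \left(-6131 - 9996\right)} = - \frac{24625}{10124} + \frac{2073}{\left(-10373\right) \left(-16127\right)} = - \frac{24625}{10124} + \frac{2073}{167285371} = - \frac{4119381273823}{1693597096004}$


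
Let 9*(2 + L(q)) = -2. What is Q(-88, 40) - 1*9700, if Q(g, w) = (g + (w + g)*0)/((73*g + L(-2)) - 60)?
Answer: -70780801/7297 ≈ -9700.0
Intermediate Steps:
L(q) = -20/9 (L(q) = -2 + (⅑)*(-2) = -2 - 2/9 = -20/9)
Q(g, w) = g/(-560/9 + 73*g) (Q(g, w) = (g + (w + g)*0)/((73*g - 20/9) - 60) = (g + (g + w)*0)/((-20/9 + 73*g) - 60) = (g + 0)/(-560/9 + 73*g) = g/(-560/9 + 73*g))
Q(-88, 40) - 1*9700 = 9*(-88)/(-560 + 657*(-88)) - 1*9700 = 9*(-88)/(-560 - 57816) - 9700 = 9*(-88)/(-58376) - 9700 = 9*(-88)*(-1/58376) - 9700 = 99/7297 - 9700 = -70780801/7297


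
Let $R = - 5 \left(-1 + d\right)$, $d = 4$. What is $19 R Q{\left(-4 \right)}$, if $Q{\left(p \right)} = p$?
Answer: $1140$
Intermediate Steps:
$R = -15$ ($R = - 5 \left(-1 + 4\right) = \left(-5\right) 3 = -15$)
$19 R Q{\left(-4 \right)} = 19 \left(-15\right) \left(-4\right) = \left(-285\right) \left(-4\right) = 1140$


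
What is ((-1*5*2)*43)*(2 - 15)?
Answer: 5590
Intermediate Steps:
((-1*5*2)*43)*(2 - 15) = (-5*2*43)*(-13) = -10*43*(-13) = -430*(-13) = 5590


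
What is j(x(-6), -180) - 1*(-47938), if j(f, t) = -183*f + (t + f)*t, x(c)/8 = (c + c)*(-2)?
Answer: 10642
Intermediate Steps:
x(c) = -32*c (x(c) = 8*((c + c)*(-2)) = 8*((2*c)*(-2)) = 8*(-4*c) = -32*c)
j(f, t) = -183*f + t*(f + t) (j(f, t) = -183*f + (f + t)*t = -183*f + t*(f + t))
j(x(-6), -180) - 1*(-47938) = ((-180)**2 - (-5856)*(-6) - 32*(-6)*(-180)) - 1*(-47938) = (32400 - 183*192 + 192*(-180)) + 47938 = (32400 - 35136 - 34560) + 47938 = -37296 + 47938 = 10642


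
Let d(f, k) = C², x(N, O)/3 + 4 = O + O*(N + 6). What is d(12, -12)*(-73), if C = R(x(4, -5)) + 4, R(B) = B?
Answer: -2184817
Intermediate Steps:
x(N, O) = -12 + 3*O + 3*O*(6 + N) (x(N, O) = -12 + 3*(O + O*(N + 6)) = -12 + 3*(O + O*(6 + N)) = -12 + (3*O + 3*O*(6 + N)) = -12 + 3*O + 3*O*(6 + N))
C = -173 (C = (-12 + 21*(-5) + 3*4*(-5)) + 4 = (-12 - 105 - 60) + 4 = -177 + 4 = -173)
d(f, k) = 29929 (d(f, k) = (-173)² = 29929)
d(12, -12)*(-73) = 29929*(-73) = -2184817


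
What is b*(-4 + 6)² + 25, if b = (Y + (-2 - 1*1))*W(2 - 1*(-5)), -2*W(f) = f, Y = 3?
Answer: 25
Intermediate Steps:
W(f) = -f/2
b = 0 (b = (3 + (-2 - 1*1))*(-(2 - 1*(-5))/2) = (3 + (-2 - 1))*(-(2 + 5)/2) = (3 - 3)*(-½*7) = 0*(-7/2) = 0)
b*(-4 + 6)² + 25 = 0*(-4 + 6)² + 25 = 0*2² + 25 = 0*4 + 25 = 0 + 25 = 25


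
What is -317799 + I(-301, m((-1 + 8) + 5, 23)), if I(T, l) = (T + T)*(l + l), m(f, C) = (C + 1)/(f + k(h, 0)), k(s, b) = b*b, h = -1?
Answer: -320207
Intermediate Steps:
k(s, b) = b²
m(f, C) = (1 + C)/f (m(f, C) = (C + 1)/(f + 0²) = (1 + C)/(f + 0) = (1 + C)/f)
I(T, l) = 4*T*l (I(T, l) = (2*T)*(2*l) = 4*T*l)
-317799 + I(-301, m((-1 + 8) + 5, 23)) = -317799 + 4*(-301)*((1 + 23)/((-1 + 8) + 5)) = -317799 + 4*(-301)*(24/(7 + 5)) = -317799 + 4*(-301)*(24/12) = -317799 + 4*(-301)*((1/12)*24) = -317799 + 4*(-301)*2 = -317799 - 2408 = -320207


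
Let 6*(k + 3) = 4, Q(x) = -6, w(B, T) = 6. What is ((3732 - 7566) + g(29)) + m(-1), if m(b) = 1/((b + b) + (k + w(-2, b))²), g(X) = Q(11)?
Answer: -395511/103 ≈ -3839.9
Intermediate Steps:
g(X) = -6
k = -7/3 (k = -3 + (⅙)*4 = -3 + ⅔ = -7/3 ≈ -2.3333)
m(b) = 1/(121/9 + 2*b) (m(b) = 1/((b + b) + (-7/3 + 6)²) = 1/(2*b + (11/3)²) = 1/(2*b + 121/9) = 1/(121/9 + 2*b))
((3732 - 7566) + g(29)) + m(-1) = ((3732 - 7566) - 6) + 9/(121 + 18*(-1)) = (-3834 - 6) + 9/(121 - 18) = -3840 + 9/103 = -395511/103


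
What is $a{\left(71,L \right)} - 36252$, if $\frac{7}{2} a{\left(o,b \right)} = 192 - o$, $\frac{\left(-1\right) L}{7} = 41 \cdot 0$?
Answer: $- \frac{253522}{7} \approx -36217.0$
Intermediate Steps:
$L = 0$ ($L = - 7 \cdot 41 \cdot 0 = \left(-7\right) 0 = 0$)
$a{\left(o,b \right)} = \frac{384}{7} - \frac{2 o}{7}$ ($a{\left(o,b \right)} = \frac{2 \left(192 - o\right)}{7} = \frac{384}{7} - \frac{2 o}{7}$)
$a{\left(71,L \right)} - 36252 = \left(\frac{384}{7} - \frac{142}{7}\right) - 36252 = \frac{242}{7} - 36252 = - \frac{253522}{7}$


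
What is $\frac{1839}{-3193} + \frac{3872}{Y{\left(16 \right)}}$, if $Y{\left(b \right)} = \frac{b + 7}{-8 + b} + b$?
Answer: $\frac{98628679}{482143} \approx 204.56$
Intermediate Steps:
$Y{\left(b \right)} = b + \frac{7 + b}{-8 + b}$ ($Y{\left(b \right)} = \frac{7 + b}{-8 + b} + b = b + \frac{7 + b}{-8 + b}$)
$\frac{1839}{-3193} + \frac{3872}{Y{\left(16 \right)}} = \frac{1839}{-3193} + \frac{3872}{\frac{1}{-8 + 16} \left(7 + 16^{2} - 112\right)} = 1839 \left(- \frac{1}{3193}\right) + \frac{3872}{\frac{1}{8} \left(7 + 256 - 112\right)} = - \frac{1839}{3193} + \frac{3872}{\frac{1}{8} \cdot 151} = - \frac{1839}{3193} + \frac{3872}{\frac{151}{8}} = - \frac{1839}{3193} + 3872 \cdot \frac{8}{151} = - \frac{1839}{3193} + \frac{30976}{151} = \frac{98628679}{482143}$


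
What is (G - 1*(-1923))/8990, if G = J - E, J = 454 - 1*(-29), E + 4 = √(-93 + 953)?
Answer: 241/899 - √215/4495 ≈ 0.26481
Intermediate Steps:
E = -4 + 2*√215 (E = -4 + √(-93 + 953) = -4 + √860 = -4 + 2*√215 ≈ 25.326)
J = 483 (J = 454 + 29 = 483)
G = 487 - 2*√215 (G = 483 - (-4 + 2*√215) = 483 + (4 - 2*√215) = 487 - 2*√215 ≈ 457.67)
(G - 1*(-1923))/8990 = ((487 - 2*√215) - 1*(-1923))/8990 = ((487 - 2*√215) + 1923)*(1/8990) = (2410 - 2*√215)*(1/8990) = 241/899 - √215/4495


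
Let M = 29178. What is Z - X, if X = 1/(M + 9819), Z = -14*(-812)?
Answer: 443317895/38997 ≈ 11368.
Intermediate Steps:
Z = 11368
X = 1/38997 (X = 1/(29178 + 9819) = 1/38997 ≈ 2.5643e-5)
Z - X = 11368 - 1*1/38997 = 11368 - 1/38997 = 443317895/38997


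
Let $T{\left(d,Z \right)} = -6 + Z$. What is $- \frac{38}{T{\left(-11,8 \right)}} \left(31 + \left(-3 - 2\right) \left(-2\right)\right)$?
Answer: $-779$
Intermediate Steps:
$- \frac{38}{T{\left(-11,8 \right)}} \left(31 + \left(-3 - 2\right) \left(-2\right)\right) = - \frac{38}{-6 + 8} \left(31 + \left(-3 - 2\right) \left(-2\right)\right) = - \frac{38}{2} \left(31 - -10\right) = \left(-38\right) \frac{1}{2} \left(31 + 10\right) = \left(-19\right) 41 = -779$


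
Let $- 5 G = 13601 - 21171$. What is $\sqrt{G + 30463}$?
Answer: $3 \sqrt{3553} \approx 178.82$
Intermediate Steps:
$G = 1514$ ($G = - \frac{13601 - 21171}{5} = \left(- \frac{1}{5}\right) \left(-7570\right) = 1514$)
$\sqrt{G + 30463} = \sqrt{1514 + 30463} = \sqrt{31977} = 3 \sqrt{3553}$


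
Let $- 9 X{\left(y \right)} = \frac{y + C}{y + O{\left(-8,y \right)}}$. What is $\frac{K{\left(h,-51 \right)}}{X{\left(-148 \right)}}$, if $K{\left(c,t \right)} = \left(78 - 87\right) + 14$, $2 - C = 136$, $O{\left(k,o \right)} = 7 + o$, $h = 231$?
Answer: $- \frac{4335}{94} \approx -46.117$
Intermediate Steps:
$C = -134$ ($C = 2 - 136 = -134$)
$X{\left(y \right)} = - \frac{-134 + y}{9 \left(7 + 2 y\right)}$ ($X{\left(y \right)} = - \frac{\left(y - 134\right) \frac{1}{y + \left(7 + y\right)}}{9} = - \frac{\left(-134 + y\right) \frac{1}{7 + 2 y}}{9} = - \frac{\frac{1}{7 + 2 y} \left(-134 + y\right)}{9} = - \frac{-134 + y}{9 \left(7 + 2 y\right)}$)
$K{\left(c,t \right)} = 5$ ($K{\left(c,t \right)} = -9 + 14 = 5$)
$\frac{K{\left(h,-51 \right)}}{X{\left(-148 \right)}} = \frac{5}{\frac{1}{9} \frac{1}{7 + 2 \left(-148\right)} \left(134 - -148\right)} = \frac{5}{\frac{1}{9} \frac{1}{7 - 296} \left(134 + 148\right)} = \frac{5}{\frac{1}{9} \frac{1}{-289} \cdot 282} = \frac{5}{\frac{1}{9} \left(- \frac{1}{289}\right) 282} = \frac{5}{- \frac{94}{867}} = 5 \left(- \frac{867}{94}\right) = - \frac{4335}{94}$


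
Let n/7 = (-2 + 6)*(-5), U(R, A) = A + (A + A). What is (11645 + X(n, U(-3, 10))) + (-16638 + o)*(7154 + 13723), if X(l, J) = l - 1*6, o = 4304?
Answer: -257485419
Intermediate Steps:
U(R, A) = 3*A (U(R, A) = A + 2*A = 3*A)
n = -140 (n = 7*((-2 + 6)*(-5)) = 7*(4*(-5)) = 7*(-20) = -140)
X(l, J) = -6 + l (X(l, J) = l - 6 = -6 + l)
(11645 + X(n, U(-3, 10))) + (-16638 + o)*(7154 + 13723) = (11645 + (-6 - 140)) + (-16638 + 4304)*(7154 + 13723) = (11645 - 146) - 12334*20877 = 11499 - 257496918 = -257485419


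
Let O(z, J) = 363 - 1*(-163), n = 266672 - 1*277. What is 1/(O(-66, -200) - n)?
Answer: -1/265869 ≈ -3.7613e-6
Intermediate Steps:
n = 266395 (n = 266672 - 277 = 266395)
O(z, J) = 526 (O(z, J) = 363 + 163 = 526)
1/(O(-66, -200) - n) = 1/(526 - 1*266395) = 1/(526 - 266395) = 1/(-265869) = -1/265869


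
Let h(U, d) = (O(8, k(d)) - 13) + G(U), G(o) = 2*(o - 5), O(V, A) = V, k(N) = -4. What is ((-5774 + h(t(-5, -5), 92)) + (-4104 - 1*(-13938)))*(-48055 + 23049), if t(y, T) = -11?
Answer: -100599138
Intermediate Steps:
G(o) = -10 + 2*o (G(o) = 2*(-5 + o) = -10 + 2*o)
h(U, d) = -15 + 2*U (h(U, d) = (8 - 13) + (-10 + 2*U) = -5 + (-10 + 2*U) = -15 + 2*U)
((-5774 + h(t(-5, -5), 92)) + (-4104 - 1*(-13938)))*(-48055 + 23049) = ((-5774 + (-15 + 2*(-11))) + (-4104 - 1*(-13938)))*(-48055 + 23049) = ((-5774 + (-15 - 22)) + (-4104 + 13938))*(-25006) = ((-5774 - 37) + 9834)*(-25006) = (-5811 + 9834)*(-25006) = 4023*(-25006) = -100599138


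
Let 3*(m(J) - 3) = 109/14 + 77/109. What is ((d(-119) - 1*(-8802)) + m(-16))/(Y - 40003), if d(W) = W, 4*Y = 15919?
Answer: -79554934/329828877 ≈ -0.24120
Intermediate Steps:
Y = 15919/4 (Y = (1/4)*15919 = 15919/4 ≈ 3979.8)
m(J) = 26693/4578 (m(J) = 3 + (109/14 + 77/109)/3 = 3 + (1/3)*(12959/1526) = 3 + 12959/4578 = 26693/4578)
((d(-119) - 1*(-8802)) + m(-16))/(Y - 40003) = ((-119 - 1*(-8802)) + 26693/4578)/(15919/4 - 40003) = ((-119 + 8802) + 26693/4578)/(-144093/4) = (8683 + 26693/4578)*(-4/144093) = (39777467/4578)*(-4/144093) = -79554934/329828877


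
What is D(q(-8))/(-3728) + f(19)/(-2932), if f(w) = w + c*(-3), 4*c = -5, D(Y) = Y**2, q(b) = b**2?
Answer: -3023571/2732624 ≈ -1.1065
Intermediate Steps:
c = -5/4 (c = (1/4)*(-5) = -5/4 ≈ -1.2500)
f(w) = 15/4 + w (f(w) = w - 5/4*(-3) = w + 15/4 = 15/4 + w)
D(q(-8))/(-3728) + f(19)/(-2932) = ((-8)**2)**2/(-3728) + (15/4 + 19)/(-2932) = 64**2*(-1/3728) + (91/4)*(-1/2932) = 4096*(-1/3728) - 91/11728 = -256/233 - 91/11728 = -3023571/2732624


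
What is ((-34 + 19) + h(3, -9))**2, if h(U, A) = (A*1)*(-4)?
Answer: 441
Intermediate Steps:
h(U, A) = -4*A (h(U, A) = A*(-4) = -4*A)
((-34 + 19) + h(3, -9))**2 = ((-34 + 19) - 4*(-9))**2 = (-15 + 36)**2 = 21**2 = 441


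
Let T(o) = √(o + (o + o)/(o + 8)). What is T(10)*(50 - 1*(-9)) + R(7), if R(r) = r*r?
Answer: 737/3 ≈ 245.67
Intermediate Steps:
R(r) = r²
T(o) = √(o + 2*o/(8 + o)) (T(o) = √(o + (2*o)/(8 + o)) = √(o + 2*o/(8 + o)))
T(10)*(50 - 1*(-9)) + R(7) = √(10*(10 + 10)/(8 + 10))*(50 - 1*(-9)) + 7² = √(10*20/18)*(50 + 9) + 49 = √(10*(1/18)*20)*59 + 49 = √(100/9)*59 + 49 = (10/3)*59 + 49 = 590/3 + 49 = 737/3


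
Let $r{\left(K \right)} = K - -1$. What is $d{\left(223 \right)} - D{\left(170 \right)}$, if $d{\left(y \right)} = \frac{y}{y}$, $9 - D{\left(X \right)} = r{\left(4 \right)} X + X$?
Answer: $1012$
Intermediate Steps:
$r{\left(K \right)} = 1 + K$ ($r{\left(K \right)} = K + 1 = 1 + K$)
$D{\left(X \right)} = 9 - 6 X$ ($D{\left(X \right)} = 9 - \left(\left(1 + 4\right) X + X\right) = 9 - \left(5 X + X\right) = 9 - 6 X$)
$d{\left(y \right)} = 1$
$d{\left(223 \right)} - D{\left(170 \right)} = 1 - \left(9 - 1020\right) = 1 - -1011 = 1 + 1011 = 1012$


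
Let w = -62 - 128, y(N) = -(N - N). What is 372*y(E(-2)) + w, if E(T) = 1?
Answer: -190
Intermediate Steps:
y(N) = 0 (y(N) = -1*0 = 0)
w = -190
372*y(E(-2)) + w = 372*0 - 190 = 0 - 190 = -190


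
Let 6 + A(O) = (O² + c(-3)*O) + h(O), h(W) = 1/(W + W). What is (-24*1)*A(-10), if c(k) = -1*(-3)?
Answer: -7674/5 ≈ -1534.8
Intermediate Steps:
h(W) = 1/(2*W)
c(k) = 3
A(O) = -6 + O² + 1/(2*O) + 3*O (A(O) = -6 + ((O² + 3*O) + 1/(2*O)) = -6 + (O² + 1/(2*O) + 3*O) = -6 + O² + 1/(2*O) + 3*O)
(-24*1)*A(-10) = (-24*1)*(-6 + (-10)² + (½)/(-10) + 3*(-10)) = -24*(-6 + 100 + (½)*(-⅒) - 30) = -24*(-6 + 100 - 1/20 - 30) = -24*1279/20 = -7674/5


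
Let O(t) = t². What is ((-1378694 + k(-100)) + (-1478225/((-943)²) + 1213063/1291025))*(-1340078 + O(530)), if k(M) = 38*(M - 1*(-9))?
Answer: 1680672224684315072996564/1148042690225 ≈ 1.4639e+12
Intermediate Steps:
k(M) = 342 + 38*M (k(M) = 38*(M + 9) = 38*(9 + M) = 342 + 38*M)
((-1378694 + k(-100)) + (-1478225/((-943)²) + 1213063/1291025))*(-1340078 + O(530)) = ((-1378694 + (342 + 38*(-100))) + (-1478225/((-943)²) + 1213063/1291025))*(-1340078 + 530²) = ((-1378694 + (342 - 3800)) + (-1478225/889249 + 1213063*(1/1291025)))*(-1340078 + 280900) = ((-1378694 - 3458) + (-1478225*1/889249 + 1213063/1291025))*(-1059178) = (-1382152 + (-1478225/889249 + 1213063/1291025))*(-1059178) = (-1382152 - 829710370938/1148042690225)*(-1059178) = -1586770330090235138/1148042690225*(-1059178) = 1680672224684315072996564/1148042690225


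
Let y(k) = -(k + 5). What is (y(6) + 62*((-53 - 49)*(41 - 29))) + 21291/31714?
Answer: -2407039595/31714 ≈ -75898.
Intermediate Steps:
y(k) = -5 - k (y(k) = -(5 + k) = -5 - k)
(y(6) + 62*((-53 - 49)*(41 - 29))) + 21291/31714 = ((-5 - 1*6) + 62*((-53 - 49)*(41 - 29))) + 21291/31714 = ((-5 - 6) + 62*(-102*12)) + 21291*(1/31714) = (-11 + 62*(-1224)) + 21291/31714 = (-11 - 75888) + 21291/31714 = -75899 + 21291/31714 = -2407039595/31714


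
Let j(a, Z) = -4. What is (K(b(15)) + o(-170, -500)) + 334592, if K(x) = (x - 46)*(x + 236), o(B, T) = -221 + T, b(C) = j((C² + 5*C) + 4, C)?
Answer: 322271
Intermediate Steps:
b(C) = -4
K(x) = (-46 + x)*(236 + x)
(K(b(15)) + o(-170, -500)) + 334592 = ((-10856 + (-4)² + 190*(-4)) + (-221 - 500)) + 334592 = ((-10856 + 16 - 760) - 721) + 334592 = (-11600 - 721) + 334592 = -12321 + 334592 = 322271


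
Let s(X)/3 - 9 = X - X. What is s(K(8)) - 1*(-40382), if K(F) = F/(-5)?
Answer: 40409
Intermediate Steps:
K(F) = -F/5 (K(F) = F*(-⅕) = -F/5)
s(X) = 27 (s(X) = 27 + 3*(X - X) = 27 + 3*0 = 27 + 0 = 27)
s(K(8)) - 1*(-40382) = 27 - 1*(-40382) = 27 + 40382 = 40409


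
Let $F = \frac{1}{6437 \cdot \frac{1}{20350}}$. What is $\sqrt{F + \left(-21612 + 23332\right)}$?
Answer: $\frac{\sqrt{71399139630}}{6437} \approx 41.511$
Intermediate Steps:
$F = \frac{20350}{6437}$ ($F = \frac{1}{6437 \cdot \frac{1}{20350}} = \frac{1}{\frac{6437}{20350}} = \frac{20350}{6437} \approx 3.1614$)
$\sqrt{F + \left(-21612 + 23332\right)} = \sqrt{\frac{20350}{6437} + \left(-21612 + 23332\right)} = \sqrt{\frac{20350}{6437} + 1720} = \sqrt{\frac{11091990}{6437}} = \frac{\sqrt{71399139630}}{6437}$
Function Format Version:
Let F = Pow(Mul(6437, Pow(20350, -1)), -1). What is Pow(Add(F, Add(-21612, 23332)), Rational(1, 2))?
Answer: Mul(Rational(1, 6437), Pow(71399139630, Rational(1, 2))) ≈ 41.511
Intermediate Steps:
F = Rational(20350, 6437) (F = Pow(Mul(6437, Rational(1, 20350)), -1) = Pow(Rational(6437, 20350), -1) = Rational(20350, 6437) ≈ 3.1614)
Pow(Add(F, Add(-21612, 23332)), Rational(1, 2)) = Pow(Add(Rational(20350, 6437), Add(-21612, 23332)), Rational(1, 2)) = Pow(Add(Rational(20350, 6437), 1720), Rational(1, 2)) = Pow(Rational(11091990, 6437), Rational(1, 2)) = Mul(Rational(1, 6437), Pow(71399139630, Rational(1, 2)))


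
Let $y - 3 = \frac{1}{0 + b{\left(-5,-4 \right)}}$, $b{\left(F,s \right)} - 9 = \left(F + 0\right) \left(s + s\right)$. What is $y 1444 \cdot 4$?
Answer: $\frac{854848}{49} \approx 17446.0$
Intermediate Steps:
$b{\left(F,s \right)} = 9 + 2 F s$ ($b{\left(F,s \right)} = 9 + \left(F + 0\right) \left(s + s\right) = 9 + F 2 s = 9 + 2 F s$)
$y = \frac{148}{49}$ ($y = 3 + \frac{1}{0 + \left(9 + 2 \left(-5\right) \left(-4\right)\right)} = 3 + \frac{1}{0 + \left(9 + 40\right)} = 3 + \frac{1}{0 + 49} = 3 + \frac{1}{49} = \frac{148}{49} \approx 3.0204$)
$y 1444 \cdot 4 = \frac{148 \cdot 1444 \cdot 4}{49} = \frac{148}{49} \cdot 5776 = \frac{854848}{49}$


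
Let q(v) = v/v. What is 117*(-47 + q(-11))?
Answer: -5382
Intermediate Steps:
q(v) = 1
117*(-47 + q(-11)) = 117*(-47 + 1) = 117*(-46) = -5382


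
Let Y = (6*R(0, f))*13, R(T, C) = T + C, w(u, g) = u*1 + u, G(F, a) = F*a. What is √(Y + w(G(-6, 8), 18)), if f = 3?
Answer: √138 ≈ 11.747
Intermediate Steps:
w(u, g) = 2*u (w(u, g) = u + u = 2*u)
R(T, C) = C + T
Y = 234 (Y = (6*(3 + 0))*13 = (6*3)*13 = 18*13 = 234)
√(Y + w(G(-6, 8), 18)) = √(234 + 2*(-6*8)) = √(234 + 2*(-48)) = √(234 - 96) = √138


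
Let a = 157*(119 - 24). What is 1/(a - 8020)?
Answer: 1/6895 ≈ 0.00014503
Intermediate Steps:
a = 14915 (a = 157*95 = 14915)
1/(a - 8020) = 1/(14915 - 8020) = 1/6895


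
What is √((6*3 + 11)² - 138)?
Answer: √703 ≈ 26.514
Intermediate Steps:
√((6*3 + 11)² - 138) = √((18 + 11)² - 138) = √(29² - 138) = √(841 - 138) = √703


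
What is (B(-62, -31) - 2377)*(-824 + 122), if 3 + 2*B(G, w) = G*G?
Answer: 320463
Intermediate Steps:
B(G, w) = -3/2 + G²/2 (B(G, w) = -3/2 + (G*G)/2 = -3/2 + G²/2)
(B(-62, -31) - 2377)*(-824 + 122) = ((-3/2 + (½)*(-62)²) - 2377)*(-824 + 122) = ((-3/2 + (½)*3844) - 2377)*(-702) = ((-3/2 + 1922) - 2377)*(-702) = (3841/2 - 2377)*(-702) = -913/2*(-702) = 320463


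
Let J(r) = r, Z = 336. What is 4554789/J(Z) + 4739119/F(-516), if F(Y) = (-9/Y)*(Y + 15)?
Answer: -89012439127/168336 ≈ -5.2878e+5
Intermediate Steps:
F(Y) = -9*(15 + Y)/Y (F(Y) = (-9/Y)*(15 + Y) = -9*(15 + Y)/Y)
4554789/J(Z) + 4739119/F(-516) = 4554789/336 + 4739119/(-9 - 135/(-516)) = 4554789*(1/336) + 4739119/(-9 - 135*(-1/516)) = 1518263/112 + 4739119/(-9 + 45/172) = 1518263/112 + 4739119/(-1503/172) = 1518263/112 + 4739119*(-172/1503) = 1518263/112 - 815128468/1503 = -89012439127/168336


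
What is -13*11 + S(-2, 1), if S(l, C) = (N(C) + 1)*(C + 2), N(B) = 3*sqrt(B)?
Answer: -131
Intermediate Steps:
S(l, C) = (1 + 3*sqrt(C))*(2 + C) (S(l, C) = (3*sqrt(C) + 1)*(C + 2) = (1 + 3*sqrt(C))*(2 + C))
-13*11 + S(-2, 1) = -13*11 + (2 + 1 + 3*1**(3/2) + 6*sqrt(1)) = -143 + (2 + 1 + 3*1 + 6*1) = -143 + (2 + 1 + 3 + 6) = -143 + 12 = -131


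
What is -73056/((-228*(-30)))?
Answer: -3044/285 ≈ -10.681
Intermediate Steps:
-73056/((-228*(-30))) = -73056/6840 = -73056*1/6840 = -3044/285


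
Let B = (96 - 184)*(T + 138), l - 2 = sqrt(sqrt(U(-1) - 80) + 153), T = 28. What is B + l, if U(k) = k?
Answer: -14606 + 3*sqrt(17 + I) ≈ -14594.0 + 0.36365*I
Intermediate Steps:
l = 2 + sqrt(153 + 9*I) (l = 2 + sqrt(sqrt(-1 - 80) + 153) = 2 + sqrt(sqrt(-81) + 153) = 2 + sqrt(9*I + 153) = 2 + sqrt(153 + 9*I) ≈ 14.375 + 0.36365*I)
B = -14608 (B = (96 - 184)*(28 + 138) = -88*166 = -14608)
B + l = -14608 + (2 + 3*sqrt(17 + I)) = -14606 + 3*sqrt(17 + I)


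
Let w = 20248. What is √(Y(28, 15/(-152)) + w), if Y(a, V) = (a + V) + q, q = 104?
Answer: √117714310/76 ≈ 142.76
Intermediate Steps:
Y(a, V) = 104 + V + a (Y(a, V) = (a + V) + 104 = (V + a) + 104 = 104 + V + a)
√(Y(28, 15/(-152)) + w) = √((104 + 15/(-152) + 28) + 20248) = √((104 + 15*(-1/152) + 28) + 20248) = √((104 - 15/152 + 28) + 20248) = √(20049/152 + 20248) = √(3097745/152) = √117714310/76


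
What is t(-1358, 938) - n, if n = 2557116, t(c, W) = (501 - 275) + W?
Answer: -2555952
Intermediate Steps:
t(c, W) = 226 + W
t(-1358, 938) - n = (226 + 938) - 1*2557116 = 1164 - 2557116 = -2555952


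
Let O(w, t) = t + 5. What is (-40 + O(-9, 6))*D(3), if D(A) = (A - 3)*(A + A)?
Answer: 0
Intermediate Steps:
O(w, t) = 5 + t
D(A) = 2*A*(-3 + A) (D(A) = (-3 + A)*(2*A) = 2*A*(-3 + A))
(-40 + O(-9, 6))*D(3) = (-40 + (5 + 6))*(2*3*(-3 + 3)) = (-40 + 11)*(2*3*0) = -29*0 = 0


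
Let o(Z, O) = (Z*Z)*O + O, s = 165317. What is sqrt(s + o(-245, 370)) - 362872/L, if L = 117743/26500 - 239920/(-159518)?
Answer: -766971157972000/12570003937 + sqrt(22374937) ≈ -56286.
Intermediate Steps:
o(Z, O) = O + O*Z**2 (o(Z, O) = Z**2*O + O = O*Z**2 + O = O + O*Z**2)
L = 12570003937/2113613500 (L = 117743*(1/26500) - 239920*(-1/159518) = 117743/26500 + 119960/79759 = 12570003937/2113613500 ≈ 5.9472)
sqrt(s + o(-245, 370)) - 362872/L = sqrt(165317 + 370*(1 + (-245)**2)) - 362872/12570003937/2113613500 = sqrt(165317 + 370*(1 + 60025)) - 362872*2113613500/12570003937 = sqrt(165317 + 370*60026) - 1*766971157972000/12570003937 = sqrt(165317 + 22209620) - 766971157972000/12570003937 = sqrt(22374937) - 766971157972000/12570003937 = -766971157972000/12570003937 + sqrt(22374937)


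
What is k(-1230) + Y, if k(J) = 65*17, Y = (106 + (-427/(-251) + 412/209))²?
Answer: 36141465531986/2751946681 ≈ 13133.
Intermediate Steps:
Y = 33100564449481/2751946681 (Y = (106 + (-427*(-1/251) + 412*(1/209)))² = (106 + (427/251 + 412/209))² = (106 + 192655/52459)² = (5753309/52459)² = 33100564449481/2751946681 ≈ 12028.)
k(J) = 1105
k(-1230) + Y = 1105 + 33100564449481/2751946681 = 36141465531986/2751946681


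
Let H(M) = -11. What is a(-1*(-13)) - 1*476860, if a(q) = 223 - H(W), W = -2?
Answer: -476626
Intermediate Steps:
a(q) = 234 (a(q) = 223 - 1*(-11) = 223 + 11 = 234)
a(-1*(-13)) - 1*476860 = 234 - 1*476860 = 234 - 476860 = -476626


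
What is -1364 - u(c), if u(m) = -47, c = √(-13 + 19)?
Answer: -1317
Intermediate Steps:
c = √6 ≈ 2.4495
-1364 - u(c) = -1364 - 1*(-47) = -1364 + 47 = -1317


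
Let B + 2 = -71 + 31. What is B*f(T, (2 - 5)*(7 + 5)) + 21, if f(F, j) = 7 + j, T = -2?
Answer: 1239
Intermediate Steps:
B = -42 (B = -2 + (-71 + 31) = -2 - 40 = -42)
B*f(T, (2 - 5)*(7 + 5)) + 21 = -42*(7 + (2 - 5)*(7 + 5)) + 21 = -42*(7 - 3*12) + 21 = -42*(7 - 36) + 21 = -42*(-29) + 21 = 1218 + 21 = 1239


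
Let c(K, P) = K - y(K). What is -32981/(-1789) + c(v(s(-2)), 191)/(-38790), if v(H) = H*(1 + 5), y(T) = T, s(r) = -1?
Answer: 32981/1789 ≈ 18.435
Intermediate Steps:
v(H) = 6*H (v(H) = H*6 = 6*H)
c(K, P) = 0 (c(K, P) = K - K = 0)
-32981/(-1789) + c(v(s(-2)), 191)/(-38790) = -32981/(-1789) + 0/(-38790) = -32981*(-1/1789) + 0*(-1/38790) = 32981/1789 + 0 = 32981/1789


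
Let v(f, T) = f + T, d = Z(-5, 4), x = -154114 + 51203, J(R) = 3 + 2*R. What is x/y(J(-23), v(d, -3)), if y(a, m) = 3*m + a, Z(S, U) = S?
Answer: 102911/67 ≈ 1536.0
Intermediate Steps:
x = -102911
d = -5
v(f, T) = T + f
y(a, m) = a + 3*m
x/y(J(-23), v(d, -3)) = -102911/((3 + 2*(-23)) + 3*(-3 - 5)) = -102911/((3 - 46) + 3*(-8)) = -102911/(-43 - 24) = -102911/(-67) = -102911*(-1/67) = 102911/67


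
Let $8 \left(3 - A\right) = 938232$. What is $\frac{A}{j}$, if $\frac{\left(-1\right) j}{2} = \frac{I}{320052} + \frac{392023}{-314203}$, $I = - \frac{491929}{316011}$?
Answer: $- \frac{1863426306061318042008}{39649342192700743} \approx -46998.0$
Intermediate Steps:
$I = - \frac{491929}{316011}$ ($I = \left(-491929\right) \frac{1}{316011} = - \frac{491929}{316011} \approx -1.5567$)
$A = -117276$ ($A = 3 - 117279 = -117276$)
$j = \frac{39649342192700743}{15889238258990058}$ ($j = - 2 \left(- \frac{491929}{316011 \cdot 320052} + \frac{392023}{-314203}\right) = - 2 \left(\left(- \frac{491929}{316011}\right) \frac{1}{320052} + 392023 \left(- \frac{1}{314203}\right)\right) = - 2 \left(- \frac{491929}{101139952572} - \frac{392023}{314203}\right) = \left(-2\right) \left(- \frac{39649342192700743}{31778476517980116}\right) = \frac{39649342192700743}{15889238258990058} \approx 2.4954$)
$\frac{A}{j} = - \frac{117276}{\frac{39649342192700743}{15889238258990058}} = \left(-117276\right) \frac{15889238258990058}{39649342192700743} = - \frac{1863426306061318042008}{39649342192700743}$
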